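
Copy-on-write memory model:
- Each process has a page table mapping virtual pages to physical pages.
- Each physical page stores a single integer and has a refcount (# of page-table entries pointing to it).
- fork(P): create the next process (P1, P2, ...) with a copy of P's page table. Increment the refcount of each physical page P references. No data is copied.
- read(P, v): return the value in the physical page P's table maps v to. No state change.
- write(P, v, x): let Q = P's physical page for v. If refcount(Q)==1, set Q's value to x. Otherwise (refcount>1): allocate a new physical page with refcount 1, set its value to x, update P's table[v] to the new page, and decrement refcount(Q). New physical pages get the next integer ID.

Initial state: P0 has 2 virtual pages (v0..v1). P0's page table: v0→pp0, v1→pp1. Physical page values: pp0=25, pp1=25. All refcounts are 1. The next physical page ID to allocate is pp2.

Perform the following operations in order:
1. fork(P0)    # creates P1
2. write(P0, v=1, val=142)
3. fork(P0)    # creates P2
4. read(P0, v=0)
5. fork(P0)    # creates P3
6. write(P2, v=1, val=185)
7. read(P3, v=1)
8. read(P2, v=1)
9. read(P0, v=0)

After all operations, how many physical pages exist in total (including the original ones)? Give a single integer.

Op 1: fork(P0) -> P1. 2 ppages; refcounts: pp0:2 pp1:2
Op 2: write(P0, v1, 142). refcount(pp1)=2>1 -> COPY to pp2. 3 ppages; refcounts: pp0:2 pp1:1 pp2:1
Op 3: fork(P0) -> P2. 3 ppages; refcounts: pp0:3 pp1:1 pp2:2
Op 4: read(P0, v0) -> 25. No state change.
Op 5: fork(P0) -> P3. 3 ppages; refcounts: pp0:4 pp1:1 pp2:3
Op 6: write(P2, v1, 185). refcount(pp2)=3>1 -> COPY to pp3. 4 ppages; refcounts: pp0:4 pp1:1 pp2:2 pp3:1
Op 7: read(P3, v1) -> 142. No state change.
Op 8: read(P2, v1) -> 185. No state change.
Op 9: read(P0, v0) -> 25. No state change.

Answer: 4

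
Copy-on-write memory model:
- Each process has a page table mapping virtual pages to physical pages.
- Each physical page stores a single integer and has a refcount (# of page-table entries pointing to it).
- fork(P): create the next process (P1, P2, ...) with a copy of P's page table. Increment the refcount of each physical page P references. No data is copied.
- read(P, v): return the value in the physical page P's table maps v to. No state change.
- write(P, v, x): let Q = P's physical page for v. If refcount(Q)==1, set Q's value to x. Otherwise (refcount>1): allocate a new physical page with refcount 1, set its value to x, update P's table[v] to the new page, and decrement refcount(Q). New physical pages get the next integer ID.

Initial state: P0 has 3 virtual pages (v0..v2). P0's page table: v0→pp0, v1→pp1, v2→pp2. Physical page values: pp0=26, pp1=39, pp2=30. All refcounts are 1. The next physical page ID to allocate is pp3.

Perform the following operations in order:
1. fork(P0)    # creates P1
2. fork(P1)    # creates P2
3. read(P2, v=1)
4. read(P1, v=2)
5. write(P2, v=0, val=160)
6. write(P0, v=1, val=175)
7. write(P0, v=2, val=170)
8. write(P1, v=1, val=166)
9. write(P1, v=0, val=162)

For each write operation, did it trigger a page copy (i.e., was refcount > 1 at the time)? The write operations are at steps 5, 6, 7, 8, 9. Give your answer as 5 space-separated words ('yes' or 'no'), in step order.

Op 1: fork(P0) -> P1. 3 ppages; refcounts: pp0:2 pp1:2 pp2:2
Op 2: fork(P1) -> P2. 3 ppages; refcounts: pp0:3 pp1:3 pp2:3
Op 3: read(P2, v1) -> 39. No state change.
Op 4: read(P1, v2) -> 30. No state change.
Op 5: write(P2, v0, 160). refcount(pp0)=3>1 -> COPY to pp3. 4 ppages; refcounts: pp0:2 pp1:3 pp2:3 pp3:1
Op 6: write(P0, v1, 175). refcount(pp1)=3>1 -> COPY to pp4. 5 ppages; refcounts: pp0:2 pp1:2 pp2:3 pp3:1 pp4:1
Op 7: write(P0, v2, 170). refcount(pp2)=3>1 -> COPY to pp5. 6 ppages; refcounts: pp0:2 pp1:2 pp2:2 pp3:1 pp4:1 pp5:1
Op 8: write(P1, v1, 166). refcount(pp1)=2>1 -> COPY to pp6. 7 ppages; refcounts: pp0:2 pp1:1 pp2:2 pp3:1 pp4:1 pp5:1 pp6:1
Op 9: write(P1, v0, 162). refcount(pp0)=2>1 -> COPY to pp7. 8 ppages; refcounts: pp0:1 pp1:1 pp2:2 pp3:1 pp4:1 pp5:1 pp6:1 pp7:1

yes yes yes yes yes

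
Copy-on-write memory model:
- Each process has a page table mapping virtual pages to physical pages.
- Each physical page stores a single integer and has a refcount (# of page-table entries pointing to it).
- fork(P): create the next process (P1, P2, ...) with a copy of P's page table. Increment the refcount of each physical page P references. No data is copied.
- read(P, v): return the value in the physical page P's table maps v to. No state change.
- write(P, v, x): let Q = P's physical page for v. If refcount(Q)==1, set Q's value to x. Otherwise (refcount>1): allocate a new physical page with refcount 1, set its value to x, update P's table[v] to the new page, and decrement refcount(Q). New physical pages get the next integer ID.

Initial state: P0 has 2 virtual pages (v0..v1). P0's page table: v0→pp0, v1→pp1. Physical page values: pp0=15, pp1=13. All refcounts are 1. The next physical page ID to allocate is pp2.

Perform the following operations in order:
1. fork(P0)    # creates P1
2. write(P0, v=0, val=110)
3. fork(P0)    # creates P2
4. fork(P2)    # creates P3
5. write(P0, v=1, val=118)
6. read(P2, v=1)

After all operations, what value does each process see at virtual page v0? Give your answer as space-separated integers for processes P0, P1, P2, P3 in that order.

Answer: 110 15 110 110

Derivation:
Op 1: fork(P0) -> P1. 2 ppages; refcounts: pp0:2 pp1:2
Op 2: write(P0, v0, 110). refcount(pp0)=2>1 -> COPY to pp2. 3 ppages; refcounts: pp0:1 pp1:2 pp2:1
Op 3: fork(P0) -> P2. 3 ppages; refcounts: pp0:1 pp1:3 pp2:2
Op 4: fork(P2) -> P3. 3 ppages; refcounts: pp0:1 pp1:4 pp2:3
Op 5: write(P0, v1, 118). refcount(pp1)=4>1 -> COPY to pp3. 4 ppages; refcounts: pp0:1 pp1:3 pp2:3 pp3:1
Op 6: read(P2, v1) -> 13. No state change.
P0: v0 -> pp2 = 110
P1: v0 -> pp0 = 15
P2: v0 -> pp2 = 110
P3: v0 -> pp2 = 110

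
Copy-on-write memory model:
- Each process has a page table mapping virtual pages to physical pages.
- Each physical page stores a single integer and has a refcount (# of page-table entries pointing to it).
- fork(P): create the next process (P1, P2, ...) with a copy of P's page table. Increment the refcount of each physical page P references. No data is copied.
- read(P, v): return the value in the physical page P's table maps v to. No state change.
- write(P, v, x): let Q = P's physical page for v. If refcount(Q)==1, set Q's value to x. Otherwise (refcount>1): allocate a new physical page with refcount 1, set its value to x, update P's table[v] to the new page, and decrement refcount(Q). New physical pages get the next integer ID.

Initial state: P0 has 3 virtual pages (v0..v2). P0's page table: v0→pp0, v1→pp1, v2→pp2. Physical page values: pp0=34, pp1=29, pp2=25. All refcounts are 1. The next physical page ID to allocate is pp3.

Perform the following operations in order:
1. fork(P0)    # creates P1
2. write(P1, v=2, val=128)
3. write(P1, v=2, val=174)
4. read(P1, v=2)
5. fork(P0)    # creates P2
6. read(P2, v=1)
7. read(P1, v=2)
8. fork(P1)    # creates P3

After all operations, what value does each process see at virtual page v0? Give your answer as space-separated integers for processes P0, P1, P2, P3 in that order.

Op 1: fork(P0) -> P1. 3 ppages; refcounts: pp0:2 pp1:2 pp2:2
Op 2: write(P1, v2, 128). refcount(pp2)=2>1 -> COPY to pp3. 4 ppages; refcounts: pp0:2 pp1:2 pp2:1 pp3:1
Op 3: write(P1, v2, 174). refcount(pp3)=1 -> write in place. 4 ppages; refcounts: pp0:2 pp1:2 pp2:1 pp3:1
Op 4: read(P1, v2) -> 174. No state change.
Op 5: fork(P0) -> P2. 4 ppages; refcounts: pp0:3 pp1:3 pp2:2 pp3:1
Op 6: read(P2, v1) -> 29. No state change.
Op 7: read(P1, v2) -> 174. No state change.
Op 8: fork(P1) -> P3. 4 ppages; refcounts: pp0:4 pp1:4 pp2:2 pp3:2
P0: v0 -> pp0 = 34
P1: v0 -> pp0 = 34
P2: v0 -> pp0 = 34
P3: v0 -> pp0 = 34

Answer: 34 34 34 34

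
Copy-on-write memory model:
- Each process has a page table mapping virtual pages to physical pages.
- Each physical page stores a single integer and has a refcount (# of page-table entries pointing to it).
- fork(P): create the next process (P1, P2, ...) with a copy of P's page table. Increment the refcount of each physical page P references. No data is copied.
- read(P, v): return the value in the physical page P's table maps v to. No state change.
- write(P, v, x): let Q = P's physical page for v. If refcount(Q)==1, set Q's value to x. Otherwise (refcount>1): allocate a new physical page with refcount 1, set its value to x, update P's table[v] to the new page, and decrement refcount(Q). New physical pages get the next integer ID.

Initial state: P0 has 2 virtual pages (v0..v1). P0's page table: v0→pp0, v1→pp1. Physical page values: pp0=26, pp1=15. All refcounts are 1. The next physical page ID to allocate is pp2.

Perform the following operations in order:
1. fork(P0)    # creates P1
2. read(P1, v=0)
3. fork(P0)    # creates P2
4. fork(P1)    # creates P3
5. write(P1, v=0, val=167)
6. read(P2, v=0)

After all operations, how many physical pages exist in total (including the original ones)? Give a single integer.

Answer: 3

Derivation:
Op 1: fork(P0) -> P1. 2 ppages; refcounts: pp0:2 pp1:2
Op 2: read(P1, v0) -> 26. No state change.
Op 3: fork(P0) -> P2. 2 ppages; refcounts: pp0:3 pp1:3
Op 4: fork(P1) -> P3. 2 ppages; refcounts: pp0:4 pp1:4
Op 5: write(P1, v0, 167). refcount(pp0)=4>1 -> COPY to pp2. 3 ppages; refcounts: pp0:3 pp1:4 pp2:1
Op 6: read(P2, v0) -> 26. No state change.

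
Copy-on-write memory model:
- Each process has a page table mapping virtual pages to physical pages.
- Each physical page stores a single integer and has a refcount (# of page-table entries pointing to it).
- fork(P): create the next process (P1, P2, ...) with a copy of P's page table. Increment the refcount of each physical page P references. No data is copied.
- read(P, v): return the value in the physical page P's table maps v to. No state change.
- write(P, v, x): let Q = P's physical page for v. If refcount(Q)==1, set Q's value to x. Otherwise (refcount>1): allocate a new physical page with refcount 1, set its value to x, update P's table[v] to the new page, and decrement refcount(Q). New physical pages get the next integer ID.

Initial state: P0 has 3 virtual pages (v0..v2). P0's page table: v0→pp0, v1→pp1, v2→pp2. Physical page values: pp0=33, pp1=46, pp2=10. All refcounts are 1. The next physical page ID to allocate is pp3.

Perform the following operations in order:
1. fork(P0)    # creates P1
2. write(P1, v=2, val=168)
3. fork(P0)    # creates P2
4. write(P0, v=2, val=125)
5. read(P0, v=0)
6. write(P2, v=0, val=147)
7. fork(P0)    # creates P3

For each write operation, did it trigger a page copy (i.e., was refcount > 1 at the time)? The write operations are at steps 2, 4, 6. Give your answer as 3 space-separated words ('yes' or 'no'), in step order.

Op 1: fork(P0) -> P1. 3 ppages; refcounts: pp0:2 pp1:2 pp2:2
Op 2: write(P1, v2, 168). refcount(pp2)=2>1 -> COPY to pp3. 4 ppages; refcounts: pp0:2 pp1:2 pp2:1 pp3:1
Op 3: fork(P0) -> P2. 4 ppages; refcounts: pp0:3 pp1:3 pp2:2 pp3:1
Op 4: write(P0, v2, 125). refcount(pp2)=2>1 -> COPY to pp4. 5 ppages; refcounts: pp0:3 pp1:3 pp2:1 pp3:1 pp4:1
Op 5: read(P0, v0) -> 33. No state change.
Op 6: write(P2, v0, 147). refcount(pp0)=3>1 -> COPY to pp5. 6 ppages; refcounts: pp0:2 pp1:3 pp2:1 pp3:1 pp4:1 pp5:1
Op 7: fork(P0) -> P3. 6 ppages; refcounts: pp0:3 pp1:4 pp2:1 pp3:1 pp4:2 pp5:1

yes yes yes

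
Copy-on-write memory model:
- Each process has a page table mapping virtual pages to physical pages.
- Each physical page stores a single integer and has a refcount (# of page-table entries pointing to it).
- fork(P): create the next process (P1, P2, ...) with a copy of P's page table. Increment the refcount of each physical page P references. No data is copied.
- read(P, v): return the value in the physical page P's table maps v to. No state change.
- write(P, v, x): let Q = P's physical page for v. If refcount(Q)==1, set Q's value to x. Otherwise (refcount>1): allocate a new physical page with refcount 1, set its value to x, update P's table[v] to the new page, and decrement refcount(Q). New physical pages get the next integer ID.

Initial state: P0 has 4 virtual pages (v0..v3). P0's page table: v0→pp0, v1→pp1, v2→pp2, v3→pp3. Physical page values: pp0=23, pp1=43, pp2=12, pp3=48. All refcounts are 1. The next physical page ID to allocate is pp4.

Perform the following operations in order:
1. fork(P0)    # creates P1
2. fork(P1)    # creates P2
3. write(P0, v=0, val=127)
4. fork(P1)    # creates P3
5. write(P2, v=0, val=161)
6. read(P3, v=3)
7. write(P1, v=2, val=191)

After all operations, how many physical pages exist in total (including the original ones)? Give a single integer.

Op 1: fork(P0) -> P1. 4 ppages; refcounts: pp0:2 pp1:2 pp2:2 pp3:2
Op 2: fork(P1) -> P2. 4 ppages; refcounts: pp0:3 pp1:3 pp2:3 pp3:3
Op 3: write(P0, v0, 127). refcount(pp0)=3>1 -> COPY to pp4. 5 ppages; refcounts: pp0:2 pp1:3 pp2:3 pp3:3 pp4:1
Op 4: fork(P1) -> P3. 5 ppages; refcounts: pp0:3 pp1:4 pp2:4 pp3:4 pp4:1
Op 5: write(P2, v0, 161). refcount(pp0)=3>1 -> COPY to pp5. 6 ppages; refcounts: pp0:2 pp1:4 pp2:4 pp3:4 pp4:1 pp5:1
Op 6: read(P3, v3) -> 48. No state change.
Op 7: write(P1, v2, 191). refcount(pp2)=4>1 -> COPY to pp6. 7 ppages; refcounts: pp0:2 pp1:4 pp2:3 pp3:4 pp4:1 pp5:1 pp6:1

Answer: 7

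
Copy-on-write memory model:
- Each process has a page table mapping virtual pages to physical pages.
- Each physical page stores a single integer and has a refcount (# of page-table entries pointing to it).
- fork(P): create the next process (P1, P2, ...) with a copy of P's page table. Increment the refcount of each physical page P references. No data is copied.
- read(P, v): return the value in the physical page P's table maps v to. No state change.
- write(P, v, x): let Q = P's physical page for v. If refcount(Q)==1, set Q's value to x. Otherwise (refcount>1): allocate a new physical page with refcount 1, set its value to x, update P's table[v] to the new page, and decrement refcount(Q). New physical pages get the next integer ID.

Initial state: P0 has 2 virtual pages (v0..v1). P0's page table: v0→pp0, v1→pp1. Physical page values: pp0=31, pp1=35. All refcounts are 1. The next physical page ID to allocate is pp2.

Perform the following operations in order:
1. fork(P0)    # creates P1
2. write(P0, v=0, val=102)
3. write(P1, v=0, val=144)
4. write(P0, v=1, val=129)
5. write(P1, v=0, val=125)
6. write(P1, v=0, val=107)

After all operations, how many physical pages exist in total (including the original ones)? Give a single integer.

Op 1: fork(P0) -> P1. 2 ppages; refcounts: pp0:2 pp1:2
Op 2: write(P0, v0, 102). refcount(pp0)=2>1 -> COPY to pp2. 3 ppages; refcounts: pp0:1 pp1:2 pp2:1
Op 3: write(P1, v0, 144). refcount(pp0)=1 -> write in place. 3 ppages; refcounts: pp0:1 pp1:2 pp2:1
Op 4: write(P0, v1, 129). refcount(pp1)=2>1 -> COPY to pp3. 4 ppages; refcounts: pp0:1 pp1:1 pp2:1 pp3:1
Op 5: write(P1, v0, 125). refcount(pp0)=1 -> write in place. 4 ppages; refcounts: pp0:1 pp1:1 pp2:1 pp3:1
Op 6: write(P1, v0, 107). refcount(pp0)=1 -> write in place. 4 ppages; refcounts: pp0:1 pp1:1 pp2:1 pp3:1

Answer: 4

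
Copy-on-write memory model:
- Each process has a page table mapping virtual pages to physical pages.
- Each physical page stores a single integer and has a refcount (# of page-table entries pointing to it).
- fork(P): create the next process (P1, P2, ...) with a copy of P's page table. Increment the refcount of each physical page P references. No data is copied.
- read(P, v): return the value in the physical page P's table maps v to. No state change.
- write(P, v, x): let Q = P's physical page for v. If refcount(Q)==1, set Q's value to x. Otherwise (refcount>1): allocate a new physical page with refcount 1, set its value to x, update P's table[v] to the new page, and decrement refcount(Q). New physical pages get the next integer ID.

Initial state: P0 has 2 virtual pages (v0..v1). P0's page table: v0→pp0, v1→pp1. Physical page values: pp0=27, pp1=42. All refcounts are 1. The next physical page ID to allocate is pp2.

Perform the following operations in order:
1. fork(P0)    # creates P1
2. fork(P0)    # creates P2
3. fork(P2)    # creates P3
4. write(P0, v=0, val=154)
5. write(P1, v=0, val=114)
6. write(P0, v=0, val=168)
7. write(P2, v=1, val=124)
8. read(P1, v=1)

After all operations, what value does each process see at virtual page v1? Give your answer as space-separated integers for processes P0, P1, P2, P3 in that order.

Answer: 42 42 124 42

Derivation:
Op 1: fork(P0) -> P1. 2 ppages; refcounts: pp0:2 pp1:2
Op 2: fork(P0) -> P2. 2 ppages; refcounts: pp0:3 pp1:3
Op 3: fork(P2) -> P3. 2 ppages; refcounts: pp0:4 pp1:4
Op 4: write(P0, v0, 154). refcount(pp0)=4>1 -> COPY to pp2. 3 ppages; refcounts: pp0:3 pp1:4 pp2:1
Op 5: write(P1, v0, 114). refcount(pp0)=3>1 -> COPY to pp3. 4 ppages; refcounts: pp0:2 pp1:4 pp2:1 pp3:1
Op 6: write(P0, v0, 168). refcount(pp2)=1 -> write in place. 4 ppages; refcounts: pp0:2 pp1:4 pp2:1 pp3:1
Op 7: write(P2, v1, 124). refcount(pp1)=4>1 -> COPY to pp4. 5 ppages; refcounts: pp0:2 pp1:3 pp2:1 pp3:1 pp4:1
Op 8: read(P1, v1) -> 42. No state change.
P0: v1 -> pp1 = 42
P1: v1 -> pp1 = 42
P2: v1 -> pp4 = 124
P3: v1 -> pp1 = 42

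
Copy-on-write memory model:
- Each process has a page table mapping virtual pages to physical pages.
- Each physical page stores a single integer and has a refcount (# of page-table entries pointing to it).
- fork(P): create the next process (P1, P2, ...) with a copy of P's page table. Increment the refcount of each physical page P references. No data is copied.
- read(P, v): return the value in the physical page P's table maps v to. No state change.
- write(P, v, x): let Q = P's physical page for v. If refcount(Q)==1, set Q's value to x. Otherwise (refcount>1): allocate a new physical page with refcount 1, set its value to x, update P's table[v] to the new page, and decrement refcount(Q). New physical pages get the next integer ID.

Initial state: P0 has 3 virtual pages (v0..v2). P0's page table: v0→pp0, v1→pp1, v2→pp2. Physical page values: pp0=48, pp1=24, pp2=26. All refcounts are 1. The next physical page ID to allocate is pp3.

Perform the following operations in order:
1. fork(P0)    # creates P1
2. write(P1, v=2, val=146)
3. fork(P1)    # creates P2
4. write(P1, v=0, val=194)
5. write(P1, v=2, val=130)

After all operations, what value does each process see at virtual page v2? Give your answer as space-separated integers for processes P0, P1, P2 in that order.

Answer: 26 130 146

Derivation:
Op 1: fork(P0) -> P1. 3 ppages; refcounts: pp0:2 pp1:2 pp2:2
Op 2: write(P1, v2, 146). refcount(pp2)=2>1 -> COPY to pp3. 4 ppages; refcounts: pp0:2 pp1:2 pp2:1 pp3:1
Op 3: fork(P1) -> P2. 4 ppages; refcounts: pp0:3 pp1:3 pp2:1 pp3:2
Op 4: write(P1, v0, 194). refcount(pp0)=3>1 -> COPY to pp4. 5 ppages; refcounts: pp0:2 pp1:3 pp2:1 pp3:2 pp4:1
Op 5: write(P1, v2, 130). refcount(pp3)=2>1 -> COPY to pp5. 6 ppages; refcounts: pp0:2 pp1:3 pp2:1 pp3:1 pp4:1 pp5:1
P0: v2 -> pp2 = 26
P1: v2 -> pp5 = 130
P2: v2 -> pp3 = 146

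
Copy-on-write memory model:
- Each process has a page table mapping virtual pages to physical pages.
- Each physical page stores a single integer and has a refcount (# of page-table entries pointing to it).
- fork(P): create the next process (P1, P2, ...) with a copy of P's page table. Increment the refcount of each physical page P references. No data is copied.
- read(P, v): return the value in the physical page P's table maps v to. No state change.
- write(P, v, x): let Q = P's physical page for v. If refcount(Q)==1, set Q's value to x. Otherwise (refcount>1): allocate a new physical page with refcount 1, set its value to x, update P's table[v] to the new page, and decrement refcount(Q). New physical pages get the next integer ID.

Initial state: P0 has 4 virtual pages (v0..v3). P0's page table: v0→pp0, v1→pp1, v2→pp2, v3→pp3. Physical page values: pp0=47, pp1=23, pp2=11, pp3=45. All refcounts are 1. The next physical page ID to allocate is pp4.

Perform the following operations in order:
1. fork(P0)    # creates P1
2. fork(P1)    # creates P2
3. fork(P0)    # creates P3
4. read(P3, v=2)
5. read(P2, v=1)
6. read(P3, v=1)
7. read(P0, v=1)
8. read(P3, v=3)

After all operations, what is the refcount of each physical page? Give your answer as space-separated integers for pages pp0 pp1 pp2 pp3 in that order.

Op 1: fork(P0) -> P1. 4 ppages; refcounts: pp0:2 pp1:2 pp2:2 pp3:2
Op 2: fork(P1) -> P2. 4 ppages; refcounts: pp0:3 pp1:3 pp2:3 pp3:3
Op 3: fork(P0) -> P3. 4 ppages; refcounts: pp0:4 pp1:4 pp2:4 pp3:4
Op 4: read(P3, v2) -> 11. No state change.
Op 5: read(P2, v1) -> 23. No state change.
Op 6: read(P3, v1) -> 23. No state change.
Op 7: read(P0, v1) -> 23. No state change.
Op 8: read(P3, v3) -> 45. No state change.

Answer: 4 4 4 4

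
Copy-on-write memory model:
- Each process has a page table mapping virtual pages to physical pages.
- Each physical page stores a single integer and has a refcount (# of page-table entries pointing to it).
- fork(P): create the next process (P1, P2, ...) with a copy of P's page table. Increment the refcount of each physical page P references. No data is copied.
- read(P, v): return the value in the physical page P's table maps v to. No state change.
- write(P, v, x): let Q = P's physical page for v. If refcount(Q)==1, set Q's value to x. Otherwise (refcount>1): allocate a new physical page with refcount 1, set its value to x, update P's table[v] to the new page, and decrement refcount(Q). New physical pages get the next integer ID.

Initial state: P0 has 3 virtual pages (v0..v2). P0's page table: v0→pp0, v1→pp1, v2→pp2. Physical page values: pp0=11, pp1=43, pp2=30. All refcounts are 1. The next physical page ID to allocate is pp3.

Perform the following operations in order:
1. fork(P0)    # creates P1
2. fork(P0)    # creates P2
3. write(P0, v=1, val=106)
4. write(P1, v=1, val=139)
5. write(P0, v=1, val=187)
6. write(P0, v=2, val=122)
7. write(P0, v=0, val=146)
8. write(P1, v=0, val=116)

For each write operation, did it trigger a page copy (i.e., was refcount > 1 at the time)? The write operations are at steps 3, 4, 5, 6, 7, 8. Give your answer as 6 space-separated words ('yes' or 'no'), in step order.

Op 1: fork(P0) -> P1. 3 ppages; refcounts: pp0:2 pp1:2 pp2:2
Op 2: fork(P0) -> P2. 3 ppages; refcounts: pp0:3 pp1:3 pp2:3
Op 3: write(P0, v1, 106). refcount(pp1)=3>1 -> COPY to pp3. 4 ppages; refcounts: pp0:3 pp1:2 pp2:3 pp3:1
Op 4: write(P1, v1, 139). refcount(pp1)=2>1 -> COPY to pp4. 5 ppages; refcounts: pp0:3 pp1:1 pp2:3 pp3:1 pp4:1
Op 5: write(P0, v1, 187). refcount(pp3)=1 -> write in place. 5 ppages; refcounts: pp0:3 pp1:1 pp2:3 pp3:1 pp4:1
Op 6: write(P0, v2, 122). refcount(pp2)=3>1 -> COPY to pp5. 6 ppages; refcounts: pp0:3 pp1:1 pp2:2 pp3:1 pp4:1 pp5:1
Op 7: write(P0, v0, 146). refcount(pp0)=3>1 -> COPY to pp6. 7 ppages; refcounts: pp0:2 pp1:1 pp2:2 pp3:1 pp4:1 pp5:1 pp6:1
Op 8: write(P1, v0, 116). refcount(pp0)=2>1 -> COPY to pp7. 8 ppages; refcounts: pp0:1 pp1:1 pp2:2 pp3:1 pp4:1 pp5:1 pp6:1 pp7:1

yes yes no yes yes yes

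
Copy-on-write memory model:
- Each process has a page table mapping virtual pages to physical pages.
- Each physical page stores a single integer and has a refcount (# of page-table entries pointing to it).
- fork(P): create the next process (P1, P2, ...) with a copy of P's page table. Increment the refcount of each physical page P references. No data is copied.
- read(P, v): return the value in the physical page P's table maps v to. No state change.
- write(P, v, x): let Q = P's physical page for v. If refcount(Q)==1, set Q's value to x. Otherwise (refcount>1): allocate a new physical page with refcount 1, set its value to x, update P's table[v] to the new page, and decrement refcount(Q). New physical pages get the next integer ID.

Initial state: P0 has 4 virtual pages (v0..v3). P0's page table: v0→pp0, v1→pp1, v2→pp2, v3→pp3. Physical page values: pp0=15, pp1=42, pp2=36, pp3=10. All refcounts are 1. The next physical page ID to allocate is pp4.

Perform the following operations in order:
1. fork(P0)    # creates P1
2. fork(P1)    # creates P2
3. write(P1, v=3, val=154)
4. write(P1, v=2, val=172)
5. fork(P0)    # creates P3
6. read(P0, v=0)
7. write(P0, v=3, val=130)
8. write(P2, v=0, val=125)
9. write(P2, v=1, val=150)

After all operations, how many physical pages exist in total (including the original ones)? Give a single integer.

Answer: 9

Derivation:
Op 1: fork(P0) -> P1. 4 ppages; refcounts: pp0:2 pp1:2 pp2:2 pp3:2
Op 2: fork(P1) -> P2. 4 ppages; refcounts: pp0:3 pp1:3 pp2:3 pp3:3
Op 3: write(P1, v3, 154). refcount(pp3)=3>1 -> COPY to pp4. 5 ppages; refcounts: pp0:3 pp1:3 pp2:3 pp3:2 pp4:1
Op 4: write(P1, v2, 172). refcount(pp2)=3>1 -> COPY to pp5. 6 ppages; refcounts: pp0:3 pp1:3 pp2:2 pp3:2 pp4:1 pp5:1
Op 5: fork(P0) -> P3. 6 ppages; refcounts: pp0:4 pp1:4 pp2:3 pp3:3 pp4:1 pp5:1
Op 6: read(P0, v0) -> 15. No state change.
Op 7: write(P0, v3, 130). refcount(pp3)=3>1 -> COPY to pp6. 7 ppages; refcounts: pp0:4 pp1:4 pp2:3 pp3:2 pp4:1 pp5:1 pp6:1
Op 8: write(P2, v0, 125). refcount(pp0)=4>1 -> COPY to pp7. 8 ppages; refcounts: pp0:3 pp1:4 pp2:3 pp3:2 pp4:1 pp5:1 pp6:1 pp7:1
Op 9: write(P2, v1, 150). refcount(pp1)=4>1 -> COPY to pp8. 9 ppages; refcounts: pp0:3 pp1:3 pp2:3 pp3:2 pp4:1 pp5:1 pp6:1 pp7:1 pp8:1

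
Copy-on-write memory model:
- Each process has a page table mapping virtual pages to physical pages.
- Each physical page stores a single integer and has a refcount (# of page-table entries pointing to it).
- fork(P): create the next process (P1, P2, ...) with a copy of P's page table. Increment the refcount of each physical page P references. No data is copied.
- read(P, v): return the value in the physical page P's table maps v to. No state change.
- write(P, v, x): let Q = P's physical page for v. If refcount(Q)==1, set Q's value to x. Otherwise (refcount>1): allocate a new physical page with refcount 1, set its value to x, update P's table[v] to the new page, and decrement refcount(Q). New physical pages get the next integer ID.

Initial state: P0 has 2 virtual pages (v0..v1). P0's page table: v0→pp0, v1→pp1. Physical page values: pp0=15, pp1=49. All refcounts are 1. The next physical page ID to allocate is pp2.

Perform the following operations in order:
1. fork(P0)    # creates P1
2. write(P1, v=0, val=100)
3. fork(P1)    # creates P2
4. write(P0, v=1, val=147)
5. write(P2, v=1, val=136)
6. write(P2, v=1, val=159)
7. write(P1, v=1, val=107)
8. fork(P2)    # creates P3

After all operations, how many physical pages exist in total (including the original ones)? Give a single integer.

Answer: 5

Derivation:
Op 1: fork(P0) -> P1. 2 ppages; refcounts: pp0:2 pp1:2
Op 2: write(P1, v0, 100). refcount(pp0)=2>1 -> COPY to pp2. 3 ppages; refcounts: pp0:1 pp1:2 pp2:1
Op 3: fork(P1) -> P2. 3 ppages; refcounts: pp0:1 pp1:3 pp2:2
Op 4: write(P0, v1, 147). refcount(pp1)=3>1 -> COPY to pp3. 4 ppages; refcounts: pp0:1 pp1:2 pp2:2 pp3:1
Op 5: write(P2, v1, 136). refcount(pp1)=2>1 -> COPY to pp4. 5 ppages; refcounts: pp0:1 pp1:1 pp2:2 pp3:1 pp4:1
Op 6: write(P2, v1, 159). refcount(pp4)=1 -> write in place. 5 ppages; refcounts: pp0:1 pp1:1 pp2:2 pp3:1 pp4:1
Op 7: write(P1, v1, 107). refcount(pp1)=1 -> write in place. 5 ppages; refcounts: pp0:1 pp1:1 pp2:2 pp3:1 pp4:1
Op 8: fork(P2) -> P3. 5 ppages; refcounts: pp0:1 pp1:1 pp2:3 pp3:1 pp4:2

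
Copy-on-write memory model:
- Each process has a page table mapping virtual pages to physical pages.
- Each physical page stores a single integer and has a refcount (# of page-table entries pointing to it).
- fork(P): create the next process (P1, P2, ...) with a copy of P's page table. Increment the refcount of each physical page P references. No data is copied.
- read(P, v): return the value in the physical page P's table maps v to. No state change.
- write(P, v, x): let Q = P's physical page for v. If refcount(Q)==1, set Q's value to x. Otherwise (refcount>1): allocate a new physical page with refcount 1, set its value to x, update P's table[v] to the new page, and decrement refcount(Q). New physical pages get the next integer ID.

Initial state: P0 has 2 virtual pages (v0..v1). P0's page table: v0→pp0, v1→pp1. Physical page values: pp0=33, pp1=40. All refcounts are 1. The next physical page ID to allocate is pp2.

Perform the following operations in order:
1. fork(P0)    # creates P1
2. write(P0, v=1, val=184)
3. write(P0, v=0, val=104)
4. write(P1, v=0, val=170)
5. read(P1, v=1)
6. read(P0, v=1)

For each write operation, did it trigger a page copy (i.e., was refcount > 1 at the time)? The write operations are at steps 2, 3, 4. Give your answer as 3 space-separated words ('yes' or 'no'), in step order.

Op 1: fork(P0) -> P1. 2 ppages; refcounts: pp0:2 pp1:2
Op 2: write(P0, v1, 184). refcount(pp1)=2>1 -> COPY to pp2. 3 ppages; refcounts: pp0:2 pp1:1 pp2:1
Op 3: write(P0, v0, 104). refcount(pp0)=2>1 -> COPY to pp3. 4 ppages; refcounts: pp0:1 pp1:1 pp2:1 pp3:1
Op 4: write(P1, v0, 170). refcount(pp0)=1 -> write in place. 4 ppages; refcounts: pp0:1 pp1:1 pp2:1 pp3:1
Op 5: read(P1, v1) -> 40. No state change.
Op 6: read(P0, v1) -> 184. No state change.

yes yes no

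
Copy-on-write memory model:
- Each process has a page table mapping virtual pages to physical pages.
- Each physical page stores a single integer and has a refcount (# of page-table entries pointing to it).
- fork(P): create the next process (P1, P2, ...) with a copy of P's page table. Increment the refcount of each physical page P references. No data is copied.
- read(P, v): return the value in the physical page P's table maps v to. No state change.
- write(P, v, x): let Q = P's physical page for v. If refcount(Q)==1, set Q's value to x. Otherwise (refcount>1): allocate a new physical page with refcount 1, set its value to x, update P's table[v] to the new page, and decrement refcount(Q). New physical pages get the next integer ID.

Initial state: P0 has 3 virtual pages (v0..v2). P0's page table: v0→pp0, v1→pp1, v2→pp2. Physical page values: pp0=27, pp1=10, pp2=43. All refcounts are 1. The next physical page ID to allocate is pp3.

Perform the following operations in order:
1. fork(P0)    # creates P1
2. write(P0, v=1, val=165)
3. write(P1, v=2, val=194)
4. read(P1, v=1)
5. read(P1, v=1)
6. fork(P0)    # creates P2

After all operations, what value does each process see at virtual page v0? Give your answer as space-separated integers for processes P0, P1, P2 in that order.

Op 1: fork(P0) -> P1. 3 ppages; refcounts: pp0:2 pp1:2 pp2:2
Op 2: write(P0, v1, 165). refcount(pp1)=2>1 -> COPY to pp3. 4 ppages; refcounts: pp0:2 pp1:1 pp2:2 pp3:1
Op 3: write(P1, v2, 194). refcount(pp2)=2>1 -> COPY to pp4. 5 ppages; refcounts: pp0:2 pp1:1 pp2:1 pp3:1 pp4:1
Op 4: read(P1, v1) -> 10. No state change.
Op 5: read(P1, v1) -> 10. No state change.
Op 6: fork(P0) -> P2. 5 ppages; refcounts: pp0:3 pp1:1 pp2:2 pp3:2 pp4:1
P0: v0 -> pp0 = 27
P1: v0 -> pp0 = 27
P2: v0 -> pp0 = 27

Answer: 27 27 27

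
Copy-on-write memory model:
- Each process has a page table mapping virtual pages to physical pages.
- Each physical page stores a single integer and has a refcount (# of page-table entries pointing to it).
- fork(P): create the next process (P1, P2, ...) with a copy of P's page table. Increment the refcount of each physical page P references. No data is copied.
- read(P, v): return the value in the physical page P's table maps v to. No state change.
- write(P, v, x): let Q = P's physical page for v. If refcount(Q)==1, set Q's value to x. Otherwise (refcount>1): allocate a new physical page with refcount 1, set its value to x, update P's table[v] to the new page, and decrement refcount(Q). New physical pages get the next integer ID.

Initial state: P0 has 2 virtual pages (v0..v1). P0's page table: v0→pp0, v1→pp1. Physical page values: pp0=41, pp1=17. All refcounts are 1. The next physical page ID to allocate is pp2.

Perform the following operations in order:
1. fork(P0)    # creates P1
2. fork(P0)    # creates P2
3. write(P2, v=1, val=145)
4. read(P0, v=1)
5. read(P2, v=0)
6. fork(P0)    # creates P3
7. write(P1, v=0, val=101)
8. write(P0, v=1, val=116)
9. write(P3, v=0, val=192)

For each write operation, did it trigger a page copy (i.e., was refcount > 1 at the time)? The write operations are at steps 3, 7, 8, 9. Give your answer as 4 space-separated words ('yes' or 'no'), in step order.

Op 1: fork(P0) -> P1. 2 ppages; refcounts: pp0:2 pp1:2
Op 2: fork(P0) -> P2. 2 ppages; refcounts: pp0:3 pp1:3
Op 3: write(P2, v1, 145). refcount(pp1)=3>1 -> COPY to pp2. 3 ppages; refcounts: pp0:3 pp1:2 pp2:1
Op 4: read(P0, v1) -> 17. No state change.
Op 5: read(P2, v0) -> 41. No state change.
Op 6: fork(P0) -> P3. 3 ppages; refcounts: pp0:4 pp1:3 pp2:1
Op 7: write(P1, v0, 101). refcount(pp0)=4>1 -> COPY to pp3. 4 ppages; refcounts: pp0:3 pp1:3 pp2:1 pp3:1
Op 8: write(P0, v1, 116). refcount(pp1)=3>1 -> COPY to pp4. 5 ppages; refcounts: pp0:3 pp1:2 pp2:1 pp3:1 pp4:1
Op 9: write(P3, v0, 192). refcount(pp0)=3>1 -> COPY to pp5. 6 ppages; refcounts: pp0:2 pp1:2 pp2:1 pp3:1 pp4:1 pp5:1

yes yes yes yes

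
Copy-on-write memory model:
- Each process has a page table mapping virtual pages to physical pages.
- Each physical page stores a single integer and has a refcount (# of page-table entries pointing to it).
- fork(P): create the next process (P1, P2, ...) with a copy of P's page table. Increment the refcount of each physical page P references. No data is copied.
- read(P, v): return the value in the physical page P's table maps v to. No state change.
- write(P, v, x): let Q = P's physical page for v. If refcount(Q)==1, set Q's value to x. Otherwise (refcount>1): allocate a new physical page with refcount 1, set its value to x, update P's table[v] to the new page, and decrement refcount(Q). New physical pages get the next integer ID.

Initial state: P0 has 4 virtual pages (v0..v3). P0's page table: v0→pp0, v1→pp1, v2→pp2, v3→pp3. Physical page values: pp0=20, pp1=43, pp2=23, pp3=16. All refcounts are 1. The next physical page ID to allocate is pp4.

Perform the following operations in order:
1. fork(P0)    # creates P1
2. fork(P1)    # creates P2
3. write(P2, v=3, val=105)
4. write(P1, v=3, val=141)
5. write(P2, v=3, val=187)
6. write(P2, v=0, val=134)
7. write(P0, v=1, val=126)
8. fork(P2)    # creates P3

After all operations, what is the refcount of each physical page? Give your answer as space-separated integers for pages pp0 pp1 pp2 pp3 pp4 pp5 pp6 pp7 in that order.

Answer: 2 3 4 1 2 1 2 1

Derivation:
Op 1: fork(P0) -> P1. 4 ppages; refcounts: pp0:2 pp1:2 pp2:2 pp3:2
Op 2: fork(P1) -> P2. 4 ppages; refcounts: pp0:3 pp1:3 pp2:3 pp3:3
Op 3: write(P2, v3, 105). refcount(pp3)=3>1 -> COPY to pp4. 5 ppages; refcounts: pp0:3 pp1:3 pp2:3 pp3:2 pp4:1
Op 4: write(P1, v3, 141). refcount(pp3)=2>1 -> COPY to pp5. 6 ppages; refcounts: pp0:3 pp1:3 pp2:3 pp3:1 pp4:1 pp5:1
Op 5: write(P2, v3, 187). refcount(pp4)=1 -> write in place. 6 ppages; refcounts: pp0:3 pp1:3 pp2:3 pp3:1 pp4:1 pp5:1
Op 6: write(P2, v0, 134). refcount(pp0)=3>1 -> COPY to pp6. 7 ppages; refcounts: pp0:2 pp1:3 pp2:3 pp3:1 pp4:1 pp5:1 pp6:1
Op 7: write(P0, v1, 126). refcount(pp1)=3>1 -> COPY to pp7. 8 ppages; refcounts: pp0:2 pp1:2 pp2:3 pp3:1 pp4:1 pp5:1 pp6:1 pp7:1
Op 8: fork(P2) -> P3. 8 ppages; refcounts: pp0:2 pp1:3 pp2:4 pp3:1 pp4:2 pp5:1 pp6:2 pp7:1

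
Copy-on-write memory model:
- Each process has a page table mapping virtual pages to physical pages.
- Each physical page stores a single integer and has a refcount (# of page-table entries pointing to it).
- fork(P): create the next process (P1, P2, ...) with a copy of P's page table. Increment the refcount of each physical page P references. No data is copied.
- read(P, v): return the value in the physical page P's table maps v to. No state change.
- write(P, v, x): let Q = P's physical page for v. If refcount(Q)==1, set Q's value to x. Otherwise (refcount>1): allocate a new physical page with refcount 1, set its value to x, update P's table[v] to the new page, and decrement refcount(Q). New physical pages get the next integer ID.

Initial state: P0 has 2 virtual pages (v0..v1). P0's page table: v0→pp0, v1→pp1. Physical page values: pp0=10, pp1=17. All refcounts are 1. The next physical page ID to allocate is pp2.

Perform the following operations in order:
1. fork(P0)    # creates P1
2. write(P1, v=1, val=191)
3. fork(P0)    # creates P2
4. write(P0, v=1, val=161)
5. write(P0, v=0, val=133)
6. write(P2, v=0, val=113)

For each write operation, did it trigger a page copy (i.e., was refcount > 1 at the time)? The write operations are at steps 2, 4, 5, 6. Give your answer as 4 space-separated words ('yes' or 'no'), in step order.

Op 1: fork(P0) -> P1. 2 ppages; refcounts: pp0:2 pp1:2
Op 2: write(P1, v1, 191). refcount(pp1)=2>1 -> COPY to pp2. 3 ppages; refcounts: pp0:2 pp1:1 pp2:1
Op 3: fork(P0) -> P2. 3 ppages; refcounts: pp0:3 pp1:2 pp2:1
Op 4: write(P0, v1, 161). refcount(pp1)=2>1 -> COPY to pp3. 4 ppages; refcounts: pp0:3 pp1:1 pp2:1 pp3:1
Op 5: write(P0, v0, 133). refcount(pp0)=3>1 -> COPY to pp4. 5 ppages; refcounts: pp0:2 pp1:1 pp2:1 pp3:1 pp4:1
Op 6: write(P2, v0, 113). refcount(pp0)=2>1 -> COPY to pp5. 6 ppages; refcounts: pp0:1 pp1:1 pp2:1 pp3:1 pp4:1 pp5:1

yes yes yes yes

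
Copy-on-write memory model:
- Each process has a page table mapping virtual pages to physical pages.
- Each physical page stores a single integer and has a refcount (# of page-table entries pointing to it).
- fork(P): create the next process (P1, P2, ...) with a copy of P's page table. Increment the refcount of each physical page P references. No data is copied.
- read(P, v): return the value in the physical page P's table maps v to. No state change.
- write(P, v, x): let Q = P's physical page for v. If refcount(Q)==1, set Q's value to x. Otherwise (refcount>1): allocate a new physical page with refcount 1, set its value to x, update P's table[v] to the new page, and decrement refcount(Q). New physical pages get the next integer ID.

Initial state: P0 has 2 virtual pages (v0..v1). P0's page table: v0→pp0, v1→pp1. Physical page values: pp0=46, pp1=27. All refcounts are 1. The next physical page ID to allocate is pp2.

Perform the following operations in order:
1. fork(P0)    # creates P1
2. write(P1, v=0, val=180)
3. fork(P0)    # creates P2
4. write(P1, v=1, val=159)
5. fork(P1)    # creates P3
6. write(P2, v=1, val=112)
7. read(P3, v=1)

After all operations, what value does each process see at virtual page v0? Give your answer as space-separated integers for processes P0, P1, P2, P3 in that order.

Answer: 46 180 46 180

Derivation:
Op 1: fork(P0) -> P1. 2 ppages; refcounts: pp0:2 pp1:2
Op 2: write(P1, v0, 180). refcount(pp0)=2>1 -> COPY to pp2. 3 ppages; refcounts: pp0:1 pp1:2 pp2:1
Op 3: fork(P0) -> P2. 3 ppages; refcounts: pp0:2 pp1:3 pp2:1
Op 4: write(P1, v1, 159). refcount(pp1)=3>1 -> COPY to pp3. 4 ppages; refcounts: pp0:2 pp1:2 pp2:1 pp3:1
Op 5: fork(P1) -> P3. 4 ppages; refcounts: pp0:2 pp1:2 pp2:2 pp3:2
Op 6: write(P2, v1, 112). refcount(pp1)=2>1 -> COPY to pp4. 5 ppages; refcounts: pp0:2 pp1:1 pp2:2 pp3:2 pp4:1
Op 7: read(P3, v1) -> 159. No state change.
P0: v0 -> pp0 = 46
P1: v0 -> pp2 = 180
P2: v0 -> pp0 = 46
P3: v0 -> pp2 = 180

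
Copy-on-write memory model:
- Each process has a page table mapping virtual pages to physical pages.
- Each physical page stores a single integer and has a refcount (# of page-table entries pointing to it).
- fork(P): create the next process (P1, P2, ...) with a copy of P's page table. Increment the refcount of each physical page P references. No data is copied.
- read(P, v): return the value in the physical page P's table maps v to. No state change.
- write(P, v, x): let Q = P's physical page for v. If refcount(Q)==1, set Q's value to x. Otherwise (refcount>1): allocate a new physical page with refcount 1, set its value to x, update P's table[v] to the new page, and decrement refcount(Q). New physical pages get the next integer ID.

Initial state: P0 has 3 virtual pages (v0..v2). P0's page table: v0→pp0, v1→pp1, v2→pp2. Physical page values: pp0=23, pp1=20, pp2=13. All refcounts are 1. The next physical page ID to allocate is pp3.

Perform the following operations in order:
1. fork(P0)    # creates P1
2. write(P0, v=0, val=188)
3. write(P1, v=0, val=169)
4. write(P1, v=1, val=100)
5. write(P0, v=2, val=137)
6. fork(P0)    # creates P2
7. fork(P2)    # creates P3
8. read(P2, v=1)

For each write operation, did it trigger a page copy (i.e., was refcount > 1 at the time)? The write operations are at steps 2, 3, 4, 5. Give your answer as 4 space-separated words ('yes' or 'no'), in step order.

Op 1: fork(P0) -> P1. 3 ppages; refcounts: pp0:2 pp1:2 pp2:2
Op 2: write(P0, v0, 188). refcount(pp0)=2>1 -> COPY to pp3. 4 ppages; refcounts: pp0:1 pp1:2 pp2:2 pp3:1
Op 3: write(P1, v0, 169). refcount(pp0)=1 -> write in place. 4 ppages; refcounts: pp0:1 pp1:2 pp2:2 pp3:1
Op 4: write(P1, v1, 100). refcount(pp1)=2>1 -> COPY to pp4. 5 ppages; refcounts: pp0:1 pp1:1 pp2:2 pp3:1 pp4:1
Op 5: write(P0, v2, 137). refcount(pp2)=2>1 -> COPY to pp5. 6 ppages; refcounts: pp0:1 pp1:1 pp2:1 pp3:1 pp4:1 pp5:1
Op 6: fork(P0) -> P2. 6 ppages; refcounts: pp0:1 pp1:2 pp2:1 pp3:2 pp4:1 pp5:2
Op 7: fork(P2) -> P3. 6 ppages; refcounts: pp0:1 pp1:3 pp2:1 pp3:3 pp4:1 pp5:3
Op 8: read(P2, v1) -> 20. No state change.

yes no yes yes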